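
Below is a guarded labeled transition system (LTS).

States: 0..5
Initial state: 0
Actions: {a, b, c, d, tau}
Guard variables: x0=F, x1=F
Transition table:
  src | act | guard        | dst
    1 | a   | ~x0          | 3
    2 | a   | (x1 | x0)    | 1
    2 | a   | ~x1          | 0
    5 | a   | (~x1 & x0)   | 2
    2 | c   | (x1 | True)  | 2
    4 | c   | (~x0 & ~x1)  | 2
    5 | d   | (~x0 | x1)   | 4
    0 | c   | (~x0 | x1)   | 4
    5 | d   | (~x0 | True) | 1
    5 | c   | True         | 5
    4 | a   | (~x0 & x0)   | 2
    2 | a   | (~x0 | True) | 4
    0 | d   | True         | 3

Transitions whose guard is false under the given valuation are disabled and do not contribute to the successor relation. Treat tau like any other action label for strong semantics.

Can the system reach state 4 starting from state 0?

Answer: REACHABLE

Analysis:
After dropping false guards: 10 live edges.
depth 0: {0}
depth 1: {3,4}  now seen {0,3,4}
depth 2: {2}  now seen {0,2,3,4}
Reachable = {0,2,3,4}
Path to 4: c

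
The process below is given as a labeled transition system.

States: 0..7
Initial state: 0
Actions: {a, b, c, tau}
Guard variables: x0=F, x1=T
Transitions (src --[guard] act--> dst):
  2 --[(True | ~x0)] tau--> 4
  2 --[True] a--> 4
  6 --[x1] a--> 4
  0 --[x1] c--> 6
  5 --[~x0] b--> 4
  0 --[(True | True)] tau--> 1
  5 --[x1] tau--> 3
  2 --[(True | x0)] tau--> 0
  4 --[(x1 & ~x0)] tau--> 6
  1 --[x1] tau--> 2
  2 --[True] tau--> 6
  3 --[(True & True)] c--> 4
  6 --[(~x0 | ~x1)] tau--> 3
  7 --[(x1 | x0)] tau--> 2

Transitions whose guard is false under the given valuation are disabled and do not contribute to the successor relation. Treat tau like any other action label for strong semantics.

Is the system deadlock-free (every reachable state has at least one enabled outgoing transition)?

Reach set: {0,1,2,3,4,6}
  0: c→6  tau→1  [deg 2]
  1: tau→2  [deg 1]
  2: a→4  tau→0  tau→4  tau→6  [deg 4]
  3: c→4  [deg 1]
  4: tau→6  [deg 1]
  6: a→4  tau→3  [deg 2]

Answer: DEADLOCK-FREE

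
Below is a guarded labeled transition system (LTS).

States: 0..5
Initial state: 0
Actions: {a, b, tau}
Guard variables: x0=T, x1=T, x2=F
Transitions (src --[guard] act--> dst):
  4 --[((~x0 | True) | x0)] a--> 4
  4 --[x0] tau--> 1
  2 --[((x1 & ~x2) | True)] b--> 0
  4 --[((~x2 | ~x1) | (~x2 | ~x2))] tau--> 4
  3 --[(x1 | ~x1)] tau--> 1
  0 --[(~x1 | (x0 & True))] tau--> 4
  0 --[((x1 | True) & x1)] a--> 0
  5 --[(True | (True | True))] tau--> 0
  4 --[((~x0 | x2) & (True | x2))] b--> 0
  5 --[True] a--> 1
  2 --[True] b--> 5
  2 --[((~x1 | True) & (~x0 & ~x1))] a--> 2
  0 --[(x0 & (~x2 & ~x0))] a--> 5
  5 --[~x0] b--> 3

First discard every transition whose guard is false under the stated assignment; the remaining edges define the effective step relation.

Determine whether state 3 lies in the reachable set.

Answer: UNREACHABLE

Trace:
10 transition(s) survive guard evaluation.
Layer 0: {0}
Layer 1: {4}  cumulative {0,4}
Layer 2: {1}  cumulative {0,1,4}
R = {0,1,4}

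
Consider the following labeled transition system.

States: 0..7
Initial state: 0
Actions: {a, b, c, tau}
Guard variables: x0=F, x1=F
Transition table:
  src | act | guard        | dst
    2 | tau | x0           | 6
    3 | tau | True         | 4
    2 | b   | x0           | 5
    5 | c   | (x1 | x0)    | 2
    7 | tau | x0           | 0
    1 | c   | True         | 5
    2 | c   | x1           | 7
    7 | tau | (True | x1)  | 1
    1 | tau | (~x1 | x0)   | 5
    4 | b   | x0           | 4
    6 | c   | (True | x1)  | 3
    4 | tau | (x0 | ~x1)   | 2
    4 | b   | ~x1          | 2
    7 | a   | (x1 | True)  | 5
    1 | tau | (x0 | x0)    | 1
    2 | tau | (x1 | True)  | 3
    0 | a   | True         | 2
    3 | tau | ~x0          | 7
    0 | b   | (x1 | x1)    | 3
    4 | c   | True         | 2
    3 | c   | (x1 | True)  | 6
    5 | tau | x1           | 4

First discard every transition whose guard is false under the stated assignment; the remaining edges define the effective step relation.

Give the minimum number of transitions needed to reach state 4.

Breadth-first toward 4:
  Layer 0: {0}
  Layer 1: {2}
  Layer 2: {3}
  Layer 3: {4,6,7}
4 enters at depth 3; path a·tau·tau

Answer: 3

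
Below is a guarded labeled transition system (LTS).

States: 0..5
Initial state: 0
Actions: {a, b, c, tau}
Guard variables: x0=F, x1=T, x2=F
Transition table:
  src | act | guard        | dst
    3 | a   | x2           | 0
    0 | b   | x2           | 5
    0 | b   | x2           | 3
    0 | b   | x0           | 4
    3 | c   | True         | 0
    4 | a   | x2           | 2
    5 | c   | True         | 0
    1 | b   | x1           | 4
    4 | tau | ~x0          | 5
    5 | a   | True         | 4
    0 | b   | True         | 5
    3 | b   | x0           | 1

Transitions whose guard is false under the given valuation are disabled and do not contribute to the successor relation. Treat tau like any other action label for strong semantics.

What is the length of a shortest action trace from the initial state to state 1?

Answer: UNREACHABLE

Analysis:
Breadth-first toward 1:
  Layer 0: {0}
  Layer 1: {5}
  Layer 2: {4}
1 never appears.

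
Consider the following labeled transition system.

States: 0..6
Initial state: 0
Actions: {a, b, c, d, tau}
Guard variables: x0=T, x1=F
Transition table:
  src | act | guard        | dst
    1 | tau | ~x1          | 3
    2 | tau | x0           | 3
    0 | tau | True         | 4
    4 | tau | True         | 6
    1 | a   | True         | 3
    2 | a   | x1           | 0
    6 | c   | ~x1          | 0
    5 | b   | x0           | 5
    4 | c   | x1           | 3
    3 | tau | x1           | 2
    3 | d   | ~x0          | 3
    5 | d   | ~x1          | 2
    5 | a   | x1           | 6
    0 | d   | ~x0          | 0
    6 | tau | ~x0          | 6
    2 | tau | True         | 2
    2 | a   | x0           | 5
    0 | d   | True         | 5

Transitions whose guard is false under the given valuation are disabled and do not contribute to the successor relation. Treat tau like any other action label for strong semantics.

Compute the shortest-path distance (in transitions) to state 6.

BFS to 6:
  depth 0: {0}
  depth 1: {4,5}
  depth 2: {2,6}
depth(6)=2, e.g. tau·tau

Answer: 2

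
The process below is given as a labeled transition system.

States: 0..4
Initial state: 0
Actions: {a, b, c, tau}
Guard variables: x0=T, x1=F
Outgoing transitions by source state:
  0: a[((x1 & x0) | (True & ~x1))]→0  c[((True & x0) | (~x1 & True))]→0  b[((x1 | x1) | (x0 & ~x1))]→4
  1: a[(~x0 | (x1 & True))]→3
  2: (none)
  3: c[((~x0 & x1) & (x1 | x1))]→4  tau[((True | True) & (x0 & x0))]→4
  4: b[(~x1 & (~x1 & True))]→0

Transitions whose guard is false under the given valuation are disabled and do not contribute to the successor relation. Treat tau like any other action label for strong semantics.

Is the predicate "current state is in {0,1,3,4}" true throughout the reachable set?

Safe = {0,1,3,4}
Reach set: {0,4}
  0: ok
  4: ok

Answer: INVARIANT HOLDS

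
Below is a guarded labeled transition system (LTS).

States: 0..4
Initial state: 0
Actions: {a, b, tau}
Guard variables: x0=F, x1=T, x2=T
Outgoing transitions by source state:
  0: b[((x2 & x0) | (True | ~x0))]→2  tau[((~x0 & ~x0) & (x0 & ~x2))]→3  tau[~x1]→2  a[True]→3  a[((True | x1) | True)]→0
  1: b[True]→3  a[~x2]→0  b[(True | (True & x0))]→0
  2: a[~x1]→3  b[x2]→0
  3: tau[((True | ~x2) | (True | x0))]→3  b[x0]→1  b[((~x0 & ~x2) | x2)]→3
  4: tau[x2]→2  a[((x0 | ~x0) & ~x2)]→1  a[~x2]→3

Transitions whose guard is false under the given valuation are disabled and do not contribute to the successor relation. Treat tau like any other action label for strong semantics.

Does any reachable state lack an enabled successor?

Reach set: {0,2,3}
  0: a→0  a→3  b→2  [deg 3]
  2: b→0  [deg 1]
  3: b→3  tau→3  [deg 2]

Answer: DEADLOCK-FREE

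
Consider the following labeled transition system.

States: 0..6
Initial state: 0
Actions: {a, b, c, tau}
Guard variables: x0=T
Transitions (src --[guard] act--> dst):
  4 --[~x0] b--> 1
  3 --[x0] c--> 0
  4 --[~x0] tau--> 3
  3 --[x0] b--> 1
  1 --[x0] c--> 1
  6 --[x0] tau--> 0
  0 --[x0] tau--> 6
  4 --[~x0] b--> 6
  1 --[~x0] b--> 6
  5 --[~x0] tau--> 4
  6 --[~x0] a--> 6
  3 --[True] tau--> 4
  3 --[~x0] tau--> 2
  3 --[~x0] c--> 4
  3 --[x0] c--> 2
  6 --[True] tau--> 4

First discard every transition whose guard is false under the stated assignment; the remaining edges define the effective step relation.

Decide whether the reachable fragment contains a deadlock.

Answer: DEADLOCK at state 4

Trace:
Reach set: {0,4,6}
  0: tau→6  [deg 1]
  4: ∅  [deadlock]
  6: tau→0  tau→4  [deg 2]
Path to 4: tau·tau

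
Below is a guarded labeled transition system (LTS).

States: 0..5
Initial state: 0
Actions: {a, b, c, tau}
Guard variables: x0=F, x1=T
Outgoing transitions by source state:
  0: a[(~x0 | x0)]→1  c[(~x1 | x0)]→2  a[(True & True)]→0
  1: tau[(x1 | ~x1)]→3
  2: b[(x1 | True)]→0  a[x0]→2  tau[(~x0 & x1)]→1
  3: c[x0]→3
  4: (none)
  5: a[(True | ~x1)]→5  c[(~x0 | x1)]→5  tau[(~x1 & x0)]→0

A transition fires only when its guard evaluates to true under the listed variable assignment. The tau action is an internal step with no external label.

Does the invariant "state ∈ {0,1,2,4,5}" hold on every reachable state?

Answer: INVARIANT VIOLATED at state 3

Analysis:
Inv-set: {0,1,2,4,5}
Reach set: {0,1,3}
  0: safe
  1: safe
  3: VIOLATES
reach 3 via a·tau — violates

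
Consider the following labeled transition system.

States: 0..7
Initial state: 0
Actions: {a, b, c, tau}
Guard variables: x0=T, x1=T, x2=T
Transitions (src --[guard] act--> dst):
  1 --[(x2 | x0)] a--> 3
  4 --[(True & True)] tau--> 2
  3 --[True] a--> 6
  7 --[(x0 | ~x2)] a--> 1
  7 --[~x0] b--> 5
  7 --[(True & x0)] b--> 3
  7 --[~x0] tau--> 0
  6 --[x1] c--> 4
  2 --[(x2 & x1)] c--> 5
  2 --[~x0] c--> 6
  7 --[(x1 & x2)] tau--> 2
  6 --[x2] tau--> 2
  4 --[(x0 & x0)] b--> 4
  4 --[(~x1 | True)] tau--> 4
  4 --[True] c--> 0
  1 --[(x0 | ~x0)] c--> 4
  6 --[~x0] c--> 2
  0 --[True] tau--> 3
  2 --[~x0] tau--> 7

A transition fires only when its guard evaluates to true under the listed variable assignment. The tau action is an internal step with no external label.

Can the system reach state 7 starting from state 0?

Answer: UNREACHABLE

Working:
Guard filter leaves 14 enabled edge(s).
depth 0: {0}
depth 1: {3}  cumulative {0,3}
depth 2: {6}  cumulative {0,3,6}
depth 3: {2,4}  cumulative {0,2,3,4,6}
depth 4: {5}  cumulative {0,2,3,4,5,6}
Reach set: {0,2,3,4,5,6}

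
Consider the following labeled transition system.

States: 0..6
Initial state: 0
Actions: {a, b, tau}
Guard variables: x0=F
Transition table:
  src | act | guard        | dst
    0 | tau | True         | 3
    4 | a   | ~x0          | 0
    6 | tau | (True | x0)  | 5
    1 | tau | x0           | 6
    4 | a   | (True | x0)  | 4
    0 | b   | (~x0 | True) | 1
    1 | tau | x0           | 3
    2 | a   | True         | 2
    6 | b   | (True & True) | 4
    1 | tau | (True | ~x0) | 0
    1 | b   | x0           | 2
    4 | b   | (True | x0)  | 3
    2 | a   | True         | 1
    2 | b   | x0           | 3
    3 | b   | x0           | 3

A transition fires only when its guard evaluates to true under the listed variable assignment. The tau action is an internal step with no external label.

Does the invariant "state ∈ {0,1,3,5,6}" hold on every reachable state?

Allowed set {0,1,3,5,6}
R = {0,1,3}
  0: safe
  1: safe
  3: safe

Answer: INVARIANT HOLDS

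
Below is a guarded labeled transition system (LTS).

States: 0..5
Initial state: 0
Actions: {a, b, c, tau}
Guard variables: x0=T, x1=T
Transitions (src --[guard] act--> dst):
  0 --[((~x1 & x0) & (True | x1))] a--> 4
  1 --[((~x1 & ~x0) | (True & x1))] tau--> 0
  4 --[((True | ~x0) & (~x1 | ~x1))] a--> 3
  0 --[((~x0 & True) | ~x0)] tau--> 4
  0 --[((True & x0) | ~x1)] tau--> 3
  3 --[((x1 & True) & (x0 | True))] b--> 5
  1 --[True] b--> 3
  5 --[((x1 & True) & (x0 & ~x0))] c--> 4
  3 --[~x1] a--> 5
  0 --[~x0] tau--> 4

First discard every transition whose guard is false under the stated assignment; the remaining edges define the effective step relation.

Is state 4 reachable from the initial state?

After dropping false guards: 4 live edges.
L0 = {0}
L1 = {3}  cumulative {0,3}
L2 = {5}  cumulative {0,3,5}
R = {0,3,5}

Answer: UNREACHABLE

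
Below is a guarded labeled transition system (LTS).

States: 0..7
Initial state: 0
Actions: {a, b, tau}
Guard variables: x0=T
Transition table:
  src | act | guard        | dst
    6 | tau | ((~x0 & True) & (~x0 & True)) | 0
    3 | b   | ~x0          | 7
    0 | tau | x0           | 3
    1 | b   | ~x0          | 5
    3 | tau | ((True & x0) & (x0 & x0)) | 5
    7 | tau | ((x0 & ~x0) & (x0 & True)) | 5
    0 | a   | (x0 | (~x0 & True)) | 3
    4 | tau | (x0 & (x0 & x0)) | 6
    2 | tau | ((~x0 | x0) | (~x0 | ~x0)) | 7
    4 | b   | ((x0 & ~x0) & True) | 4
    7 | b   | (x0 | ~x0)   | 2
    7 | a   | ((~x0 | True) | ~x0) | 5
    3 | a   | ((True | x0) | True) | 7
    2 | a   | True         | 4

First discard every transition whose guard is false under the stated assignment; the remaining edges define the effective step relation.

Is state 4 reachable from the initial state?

Answer: REACHABLE

Working:
Guard filter leaves 9 enabled edge(s).
L0 = {0}
L1 = {3}  now seen {0,3}
L2 = {5,7}  now seen {0,3,5,7}
L3 = {2}  now seen {0,2,3,5,7}
L4 = {4}  now seen {0,2,3,4,5,7}
L5 = {6}  now seen {0,2,3,4,5,6,7}
Reachable = {0,2,3,4,5,6,7}
witness 4: tau·a·b·a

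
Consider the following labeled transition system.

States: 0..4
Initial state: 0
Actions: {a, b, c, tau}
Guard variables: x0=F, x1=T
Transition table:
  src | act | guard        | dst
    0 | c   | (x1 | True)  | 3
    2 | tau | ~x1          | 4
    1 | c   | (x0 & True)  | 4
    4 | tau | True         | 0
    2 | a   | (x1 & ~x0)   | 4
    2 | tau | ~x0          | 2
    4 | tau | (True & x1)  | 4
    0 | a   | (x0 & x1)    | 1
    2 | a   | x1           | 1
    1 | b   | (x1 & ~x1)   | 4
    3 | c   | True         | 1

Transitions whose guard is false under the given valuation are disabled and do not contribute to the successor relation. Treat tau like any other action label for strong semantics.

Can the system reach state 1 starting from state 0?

Guard filter leaves 7 enabled edge(s).
depth 0: {0}
depth 1: {3}  cumulative {0,3}
depth 2: {1}  cumulative {0,1,3}
Reachable = {0,1,3}
trace reaching 1: c·c

Answer: REACHABLE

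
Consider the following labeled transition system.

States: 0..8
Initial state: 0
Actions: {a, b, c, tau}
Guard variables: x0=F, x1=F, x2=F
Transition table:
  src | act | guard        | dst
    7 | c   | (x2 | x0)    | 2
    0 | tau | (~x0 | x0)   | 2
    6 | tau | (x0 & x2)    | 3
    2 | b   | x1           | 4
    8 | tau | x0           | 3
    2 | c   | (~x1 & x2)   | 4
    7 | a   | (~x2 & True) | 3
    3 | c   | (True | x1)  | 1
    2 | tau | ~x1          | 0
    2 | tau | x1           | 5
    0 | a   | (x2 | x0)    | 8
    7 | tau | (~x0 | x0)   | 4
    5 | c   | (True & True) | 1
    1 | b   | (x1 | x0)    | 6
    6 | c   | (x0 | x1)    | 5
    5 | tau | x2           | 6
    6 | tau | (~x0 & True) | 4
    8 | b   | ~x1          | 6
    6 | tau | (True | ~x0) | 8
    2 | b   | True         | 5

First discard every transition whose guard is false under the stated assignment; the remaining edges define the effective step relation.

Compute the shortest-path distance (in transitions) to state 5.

BFS to 5:
  Layer 0: {0}
  Layer 1: {2}
  Layer 2: {5}
5 enters at depth 2; path tau·b

Answer: 2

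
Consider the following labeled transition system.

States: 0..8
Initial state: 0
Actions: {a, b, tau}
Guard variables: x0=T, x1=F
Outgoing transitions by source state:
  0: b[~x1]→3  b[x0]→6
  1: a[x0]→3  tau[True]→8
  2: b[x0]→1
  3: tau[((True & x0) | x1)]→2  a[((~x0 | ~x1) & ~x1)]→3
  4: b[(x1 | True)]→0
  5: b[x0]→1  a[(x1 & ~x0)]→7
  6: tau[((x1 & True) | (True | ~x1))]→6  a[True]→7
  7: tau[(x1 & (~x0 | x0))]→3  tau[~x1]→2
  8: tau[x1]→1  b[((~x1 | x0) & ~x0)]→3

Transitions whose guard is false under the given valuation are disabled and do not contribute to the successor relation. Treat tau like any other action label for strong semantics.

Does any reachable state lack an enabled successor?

Answer: DEADLOCK at state 8

Working:
Reachable = {0,1,2,3,6,7,8}
  0: b→3  b→6  [deg 2]
  1: a→3  tau→8  [deg 2]
  2: b→1  [deg 1]
  3: a→3  tau→2  [deg 2]
  6: a→7  tau→6  [deg 2]
  7: tau→2  [deg 1]
  8: ∅  [STUCK]
Path to 8: b·tau·b·tau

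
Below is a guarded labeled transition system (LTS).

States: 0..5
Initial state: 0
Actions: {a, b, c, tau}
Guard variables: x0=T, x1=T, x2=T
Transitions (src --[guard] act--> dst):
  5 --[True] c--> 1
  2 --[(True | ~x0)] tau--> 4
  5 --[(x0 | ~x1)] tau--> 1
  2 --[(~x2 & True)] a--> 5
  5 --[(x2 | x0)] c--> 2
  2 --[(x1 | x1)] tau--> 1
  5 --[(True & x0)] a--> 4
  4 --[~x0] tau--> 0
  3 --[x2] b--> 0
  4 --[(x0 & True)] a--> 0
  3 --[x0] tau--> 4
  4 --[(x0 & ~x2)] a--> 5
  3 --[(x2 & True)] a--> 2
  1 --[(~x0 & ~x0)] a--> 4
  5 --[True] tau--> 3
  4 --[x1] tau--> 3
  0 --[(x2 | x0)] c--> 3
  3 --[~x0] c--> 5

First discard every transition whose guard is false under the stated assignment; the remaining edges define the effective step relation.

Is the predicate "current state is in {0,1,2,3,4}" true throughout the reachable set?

Answer: INVARIANT HOLDS

Trace:
Safe = {0,1,2,3,4}
Reachable = {0,1,2,3,4}
  0: ok
  1: ok
  2: ok
  3: ok
  4: ok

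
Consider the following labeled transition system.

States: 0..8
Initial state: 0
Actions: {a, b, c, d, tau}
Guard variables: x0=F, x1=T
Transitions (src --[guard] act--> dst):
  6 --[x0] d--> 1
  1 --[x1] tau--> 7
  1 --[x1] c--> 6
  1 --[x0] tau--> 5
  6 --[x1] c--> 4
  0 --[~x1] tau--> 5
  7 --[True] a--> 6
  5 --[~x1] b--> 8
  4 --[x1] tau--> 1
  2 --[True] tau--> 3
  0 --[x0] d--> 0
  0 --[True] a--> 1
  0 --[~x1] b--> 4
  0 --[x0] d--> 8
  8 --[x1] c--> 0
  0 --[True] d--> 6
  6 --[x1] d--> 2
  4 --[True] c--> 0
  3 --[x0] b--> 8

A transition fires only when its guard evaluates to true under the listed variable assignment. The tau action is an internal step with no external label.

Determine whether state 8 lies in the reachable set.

11 transition(s) survive guard evaluation.
depth 0: {0}
depth 1: {1,6}  cumulative {0,1,6}
depth 2: {2,4,7}  cumulative {0,1,2,4,6,7}
depth 3: {3}  cumulative {0,1,2,3,4,6,7}
Reachable = {0,1,2,3,4,6,7}

Answer: UNREACHABLE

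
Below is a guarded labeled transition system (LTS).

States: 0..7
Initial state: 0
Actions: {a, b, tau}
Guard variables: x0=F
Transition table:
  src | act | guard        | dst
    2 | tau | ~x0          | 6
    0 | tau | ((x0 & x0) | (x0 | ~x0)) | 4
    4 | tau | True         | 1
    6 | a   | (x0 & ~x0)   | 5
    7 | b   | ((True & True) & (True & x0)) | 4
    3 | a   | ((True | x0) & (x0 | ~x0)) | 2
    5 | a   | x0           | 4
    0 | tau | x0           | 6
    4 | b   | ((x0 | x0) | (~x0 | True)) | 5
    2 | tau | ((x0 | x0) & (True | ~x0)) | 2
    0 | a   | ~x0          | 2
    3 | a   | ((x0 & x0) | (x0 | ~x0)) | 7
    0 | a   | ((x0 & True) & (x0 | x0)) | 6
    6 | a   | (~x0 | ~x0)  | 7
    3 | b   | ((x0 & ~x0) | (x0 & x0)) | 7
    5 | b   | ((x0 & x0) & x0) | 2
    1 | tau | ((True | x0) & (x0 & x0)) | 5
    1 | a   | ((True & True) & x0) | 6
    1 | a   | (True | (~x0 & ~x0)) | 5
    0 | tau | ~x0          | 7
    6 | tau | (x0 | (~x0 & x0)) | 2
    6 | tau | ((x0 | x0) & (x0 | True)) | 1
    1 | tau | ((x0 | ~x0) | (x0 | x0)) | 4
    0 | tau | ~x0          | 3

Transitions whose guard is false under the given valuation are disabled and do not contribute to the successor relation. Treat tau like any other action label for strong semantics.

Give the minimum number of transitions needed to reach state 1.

Layered search for 1:
  depth 0: {0}
  depth 1: {2,3,4,7}
  depth 2: {1,5,6}
1 enters at depth 2; path tau·tau

Answer: 2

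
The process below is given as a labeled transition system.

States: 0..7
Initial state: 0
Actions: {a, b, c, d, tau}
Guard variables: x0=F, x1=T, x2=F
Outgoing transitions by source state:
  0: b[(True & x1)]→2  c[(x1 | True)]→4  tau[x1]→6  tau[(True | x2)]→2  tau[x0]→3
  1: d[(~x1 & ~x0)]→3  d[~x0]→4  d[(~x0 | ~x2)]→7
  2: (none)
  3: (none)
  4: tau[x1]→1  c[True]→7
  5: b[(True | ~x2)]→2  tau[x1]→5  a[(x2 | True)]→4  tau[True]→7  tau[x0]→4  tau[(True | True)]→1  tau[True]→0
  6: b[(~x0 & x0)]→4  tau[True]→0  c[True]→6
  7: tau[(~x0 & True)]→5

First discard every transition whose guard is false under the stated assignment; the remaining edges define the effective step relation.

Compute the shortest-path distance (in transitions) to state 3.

Answer: UNREACHABLE

Trace:
Layered search for 3:
  L0 = {0}
  L1 = {2,4,6}
  L2 = {1,7}
  L3 = {5}
3 never appears.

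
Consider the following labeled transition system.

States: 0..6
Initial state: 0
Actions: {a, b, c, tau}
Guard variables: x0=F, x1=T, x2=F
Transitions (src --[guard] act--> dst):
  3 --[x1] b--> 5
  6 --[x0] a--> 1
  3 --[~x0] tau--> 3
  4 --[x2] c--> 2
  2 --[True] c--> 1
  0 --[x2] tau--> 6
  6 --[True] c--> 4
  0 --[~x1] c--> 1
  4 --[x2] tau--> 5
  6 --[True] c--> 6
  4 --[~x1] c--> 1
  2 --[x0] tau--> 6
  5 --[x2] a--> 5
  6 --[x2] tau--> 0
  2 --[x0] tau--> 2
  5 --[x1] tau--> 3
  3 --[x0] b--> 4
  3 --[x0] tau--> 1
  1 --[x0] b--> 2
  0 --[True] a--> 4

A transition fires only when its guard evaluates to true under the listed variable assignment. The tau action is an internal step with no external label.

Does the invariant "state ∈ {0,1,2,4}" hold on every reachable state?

Safe = {0,1,2,4}
R = {0,4}
  0: safe
  4: safe

Answer: INVARIANT HOLDS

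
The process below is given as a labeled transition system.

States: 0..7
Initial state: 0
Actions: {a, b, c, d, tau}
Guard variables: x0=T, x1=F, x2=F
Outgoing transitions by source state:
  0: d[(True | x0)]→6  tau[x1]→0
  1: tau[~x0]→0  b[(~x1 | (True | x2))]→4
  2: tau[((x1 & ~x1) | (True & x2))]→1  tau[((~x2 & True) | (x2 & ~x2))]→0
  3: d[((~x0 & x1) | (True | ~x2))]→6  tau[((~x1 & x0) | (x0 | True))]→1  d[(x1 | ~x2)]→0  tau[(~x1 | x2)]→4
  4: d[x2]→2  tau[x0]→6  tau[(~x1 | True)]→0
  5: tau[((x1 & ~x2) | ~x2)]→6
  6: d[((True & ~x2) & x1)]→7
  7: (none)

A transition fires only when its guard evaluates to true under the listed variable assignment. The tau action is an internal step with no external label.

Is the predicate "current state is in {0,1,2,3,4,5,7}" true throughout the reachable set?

Answer: INVARIANT VIOLATED at state 6

Trace:
Allowed set {0,1,2,3,4,5,7}
Reach set: {0,6}
  0: ✓
  6: ✗ unsafe
witness against invariant: d → 6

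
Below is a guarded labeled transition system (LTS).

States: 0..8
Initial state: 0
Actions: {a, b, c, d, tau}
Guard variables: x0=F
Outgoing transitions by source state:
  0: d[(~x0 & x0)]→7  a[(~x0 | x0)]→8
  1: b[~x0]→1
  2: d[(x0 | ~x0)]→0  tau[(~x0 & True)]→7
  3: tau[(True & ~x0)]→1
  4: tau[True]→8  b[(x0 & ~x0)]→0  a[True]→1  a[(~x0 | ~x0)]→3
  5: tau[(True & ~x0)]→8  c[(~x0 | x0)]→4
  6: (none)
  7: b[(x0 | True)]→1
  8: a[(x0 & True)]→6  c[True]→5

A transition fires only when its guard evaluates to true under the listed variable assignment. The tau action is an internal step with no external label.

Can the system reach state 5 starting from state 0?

Answer: REACHABLE

Analysis:
12 transition(s) survive guard evaluation.
L0 = {0}
L1 = {8}  now seen {0,8}
L2 = {5}  now seen {0,5,8}
L3 = {4}  now seen {0,4,5,8}
L4 = {1,3}  now seen {0,1,3,4,5,8}
Reachable = {0,1,3,4,5,8}
witness 5: a·c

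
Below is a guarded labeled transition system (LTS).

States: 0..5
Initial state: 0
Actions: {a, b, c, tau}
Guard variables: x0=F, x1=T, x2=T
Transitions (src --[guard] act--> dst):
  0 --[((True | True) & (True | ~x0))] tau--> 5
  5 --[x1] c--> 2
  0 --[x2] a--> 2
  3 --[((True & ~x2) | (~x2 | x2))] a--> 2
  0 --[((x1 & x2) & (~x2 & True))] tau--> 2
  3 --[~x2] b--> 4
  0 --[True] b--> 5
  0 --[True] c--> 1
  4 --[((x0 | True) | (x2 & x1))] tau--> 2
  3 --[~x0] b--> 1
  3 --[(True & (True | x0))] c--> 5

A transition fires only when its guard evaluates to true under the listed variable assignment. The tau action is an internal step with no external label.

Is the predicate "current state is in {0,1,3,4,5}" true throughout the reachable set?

Answer: INVARIANT VIOLATED at state 2

Trace:
Inv-set: {0,1,3,4,5}
R = {0,1,2,5}
  0: ✓
  1: ✓
  2: outside
  5: ✓
witness against invariant: a → 2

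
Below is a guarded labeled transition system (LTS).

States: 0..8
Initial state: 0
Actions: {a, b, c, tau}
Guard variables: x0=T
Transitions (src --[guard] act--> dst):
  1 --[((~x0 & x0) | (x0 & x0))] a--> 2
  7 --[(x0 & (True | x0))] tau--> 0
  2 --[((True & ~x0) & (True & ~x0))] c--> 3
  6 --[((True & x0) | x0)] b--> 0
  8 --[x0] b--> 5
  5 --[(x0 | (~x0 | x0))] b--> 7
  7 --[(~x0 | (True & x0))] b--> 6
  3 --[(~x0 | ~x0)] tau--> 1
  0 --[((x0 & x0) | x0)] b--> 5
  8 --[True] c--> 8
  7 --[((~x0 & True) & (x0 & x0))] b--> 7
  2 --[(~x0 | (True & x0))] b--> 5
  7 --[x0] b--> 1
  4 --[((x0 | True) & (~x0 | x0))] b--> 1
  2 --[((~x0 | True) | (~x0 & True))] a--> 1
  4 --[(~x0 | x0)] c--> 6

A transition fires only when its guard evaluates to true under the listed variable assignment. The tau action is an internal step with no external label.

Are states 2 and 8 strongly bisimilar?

Bisimulation quotient by refinement:
  P[0] = {{0,1,2,3,4,5,6,7,8}}
  P[1] = {{0,5,6},{1},{2},{3},{4,8},{7}}
  P[2] = {{0,6},{1},{2},{3},{4},{5},{7},{8}}
  P[3] = {{0},{1},{2},{3},{4},{5},{6},{7},{8}}
Fixed point at round 4; 9 class(es).
[2]={2}  [8]={8}

Answer: NOT BISIMILAR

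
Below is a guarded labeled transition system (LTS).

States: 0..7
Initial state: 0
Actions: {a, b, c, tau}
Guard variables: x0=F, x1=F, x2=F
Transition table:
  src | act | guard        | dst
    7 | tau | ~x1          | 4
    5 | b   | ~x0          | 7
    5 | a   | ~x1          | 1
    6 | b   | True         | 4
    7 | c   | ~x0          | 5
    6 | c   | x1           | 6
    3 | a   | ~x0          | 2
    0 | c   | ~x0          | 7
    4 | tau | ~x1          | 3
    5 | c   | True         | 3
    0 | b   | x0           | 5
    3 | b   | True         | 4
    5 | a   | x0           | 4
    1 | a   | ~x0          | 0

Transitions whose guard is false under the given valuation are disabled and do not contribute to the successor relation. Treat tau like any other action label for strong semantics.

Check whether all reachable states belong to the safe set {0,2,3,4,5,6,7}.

Allowed set {0,2,3,4,5,6,7}
Reachable = {0,1,2,3,4,5,7}
  0: ✓
  1: outside
  2: ✓
  3: ✓
  4: ✓
  5: ✓
  7: ✓
witness against invariant: c·c·a → 1

Answer: INVARIANT VIOLATED at state 1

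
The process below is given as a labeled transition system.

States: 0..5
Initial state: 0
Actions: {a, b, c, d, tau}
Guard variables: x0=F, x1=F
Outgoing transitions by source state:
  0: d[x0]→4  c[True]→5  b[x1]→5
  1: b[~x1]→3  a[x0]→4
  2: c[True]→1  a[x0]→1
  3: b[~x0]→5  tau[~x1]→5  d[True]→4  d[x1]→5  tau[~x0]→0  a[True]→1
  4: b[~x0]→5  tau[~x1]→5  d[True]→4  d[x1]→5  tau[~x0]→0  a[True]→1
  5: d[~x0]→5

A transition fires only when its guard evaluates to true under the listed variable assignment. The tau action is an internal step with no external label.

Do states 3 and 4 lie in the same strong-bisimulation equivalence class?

Compute ~ classes (split until stable):
  P[0] = {{0,1,2,3,4,5}}
  P[1] = {{0,2},{1},{3,4},{5}}
  P[2] = {{0},{1},{2},{3,4},{5}}
stable after 3 split(s): 5 block(s)
3∈{3,4}, 4∈{3,4}

Answer: BISIMILAR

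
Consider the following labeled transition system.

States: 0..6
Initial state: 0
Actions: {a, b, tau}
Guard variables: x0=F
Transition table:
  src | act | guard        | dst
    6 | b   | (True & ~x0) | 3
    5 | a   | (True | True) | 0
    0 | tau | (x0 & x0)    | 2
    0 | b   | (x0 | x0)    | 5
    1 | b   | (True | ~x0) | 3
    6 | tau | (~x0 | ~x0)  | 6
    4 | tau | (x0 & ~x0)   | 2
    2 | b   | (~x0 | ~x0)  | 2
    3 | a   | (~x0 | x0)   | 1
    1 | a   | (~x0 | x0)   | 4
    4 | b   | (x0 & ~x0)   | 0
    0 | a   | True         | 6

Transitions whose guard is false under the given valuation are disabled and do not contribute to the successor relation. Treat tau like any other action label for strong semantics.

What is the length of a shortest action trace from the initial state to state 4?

Breadth-first toward 4:
  Layer 0: {0}
  Layer 1: {6}
  Layer 2: {3}
  Layer 3: {1}
  Layer 4: {4}
depth(4)=4, e.g. a·b·a·a

Answer: 4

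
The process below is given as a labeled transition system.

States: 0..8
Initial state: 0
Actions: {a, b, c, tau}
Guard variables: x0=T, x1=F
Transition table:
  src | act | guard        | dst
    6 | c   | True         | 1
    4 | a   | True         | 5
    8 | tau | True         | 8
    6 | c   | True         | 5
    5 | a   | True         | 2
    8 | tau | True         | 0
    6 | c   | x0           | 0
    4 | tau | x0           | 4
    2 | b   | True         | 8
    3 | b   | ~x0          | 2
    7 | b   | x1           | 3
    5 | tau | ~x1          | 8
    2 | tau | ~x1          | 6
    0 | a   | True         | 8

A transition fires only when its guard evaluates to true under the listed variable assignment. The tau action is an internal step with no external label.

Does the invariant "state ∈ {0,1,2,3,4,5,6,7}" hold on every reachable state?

Safe = {0,1,2,3,4,5,6,7}
R = {0,8}
  0: ✓
  8: ✗ unsafe
reach 8 via a — violates

Answer: INVARIANT VIOLATED at state 8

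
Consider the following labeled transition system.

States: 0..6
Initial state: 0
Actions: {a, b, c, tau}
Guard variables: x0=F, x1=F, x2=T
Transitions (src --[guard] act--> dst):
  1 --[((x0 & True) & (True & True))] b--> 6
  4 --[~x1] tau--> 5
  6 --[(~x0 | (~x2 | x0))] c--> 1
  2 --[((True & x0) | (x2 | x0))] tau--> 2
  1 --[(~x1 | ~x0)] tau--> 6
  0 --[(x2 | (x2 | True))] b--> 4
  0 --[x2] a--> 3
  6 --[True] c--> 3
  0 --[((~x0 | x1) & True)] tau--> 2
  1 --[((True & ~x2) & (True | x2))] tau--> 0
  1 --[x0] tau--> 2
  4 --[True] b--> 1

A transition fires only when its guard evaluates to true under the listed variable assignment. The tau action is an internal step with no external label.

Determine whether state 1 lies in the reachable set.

After dropping false guards: 9 live edges.
Layer 0: {0}
Layer 1: {2,3,4}  total {0,2,3,4}
Layer 2: {1,5}  total {0,1,2,3,4,5}
Layer 3: {6}  total {0,1,2,3,4,5,6}
R = {0,1,2,3,4,5,6}
witness 1: b·b

Answer: REACHABLE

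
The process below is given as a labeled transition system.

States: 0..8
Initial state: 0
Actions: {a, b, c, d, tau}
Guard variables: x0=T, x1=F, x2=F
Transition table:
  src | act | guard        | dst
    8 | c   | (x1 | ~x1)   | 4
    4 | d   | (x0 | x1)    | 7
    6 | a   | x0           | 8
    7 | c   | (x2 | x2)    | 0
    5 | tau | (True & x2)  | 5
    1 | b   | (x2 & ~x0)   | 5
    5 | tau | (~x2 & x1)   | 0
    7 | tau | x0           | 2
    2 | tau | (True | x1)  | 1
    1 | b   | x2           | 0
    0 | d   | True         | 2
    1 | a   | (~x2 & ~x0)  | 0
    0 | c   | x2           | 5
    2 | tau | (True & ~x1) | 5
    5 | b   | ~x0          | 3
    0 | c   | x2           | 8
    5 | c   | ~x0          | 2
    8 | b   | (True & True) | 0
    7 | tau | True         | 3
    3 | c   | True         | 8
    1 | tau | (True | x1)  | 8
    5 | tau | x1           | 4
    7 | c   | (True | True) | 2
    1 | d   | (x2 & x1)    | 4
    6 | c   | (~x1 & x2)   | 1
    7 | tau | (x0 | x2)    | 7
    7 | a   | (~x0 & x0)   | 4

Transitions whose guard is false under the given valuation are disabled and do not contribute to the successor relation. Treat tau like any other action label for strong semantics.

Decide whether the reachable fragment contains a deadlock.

Reachable = {0,1,2,3,4,5,7,8}
  0: d→2  [1 out]
  1: tau→8  [1 out]
  2: tau→1  tau→5  [2 out]
  3: c→8  [1 out]
  4: d→7  [1 out]
  5: ∅  [deadlock]
  7: c→2  tau→2  tau→3  tau→7  [4 out]
  8: b→0  c→4  [2 out]
Path to 5: d·tau

Answer: DEADLOCK at state 5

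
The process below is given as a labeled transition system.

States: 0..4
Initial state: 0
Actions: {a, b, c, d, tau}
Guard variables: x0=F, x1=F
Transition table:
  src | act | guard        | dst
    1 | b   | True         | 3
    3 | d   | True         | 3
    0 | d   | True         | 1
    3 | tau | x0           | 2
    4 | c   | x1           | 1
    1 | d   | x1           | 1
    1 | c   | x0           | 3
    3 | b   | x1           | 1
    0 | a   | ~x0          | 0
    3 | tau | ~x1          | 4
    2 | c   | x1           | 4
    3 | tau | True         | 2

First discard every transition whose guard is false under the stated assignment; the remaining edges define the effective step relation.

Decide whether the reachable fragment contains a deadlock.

Reach set: {0,1,2,3,4}
  0: a→0  d→1  [deg 2]
  1: b→3  [deg 1]
  2: ∅  [STUCK]
  3: d→3  tau→2  tau→4  [deg 3]
  4: ∅  [STUCK]
Path to 2: d·b·tau

Answer: DEADLOCK at state 2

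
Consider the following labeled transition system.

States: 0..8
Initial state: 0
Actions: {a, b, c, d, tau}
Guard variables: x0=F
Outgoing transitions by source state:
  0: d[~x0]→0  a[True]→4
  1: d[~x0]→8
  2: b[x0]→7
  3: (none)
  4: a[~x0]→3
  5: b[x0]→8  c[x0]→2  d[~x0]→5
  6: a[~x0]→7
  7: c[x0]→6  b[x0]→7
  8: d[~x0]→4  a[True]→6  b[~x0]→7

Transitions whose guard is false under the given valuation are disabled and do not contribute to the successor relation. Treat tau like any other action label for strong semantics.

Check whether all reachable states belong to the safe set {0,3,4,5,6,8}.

Answer: INVARIANT HOLDS

Trace:
Allowed set {0,3,4,5,6,8}
R = {0,3,4}
  0: ok
  3: ok
  4: ok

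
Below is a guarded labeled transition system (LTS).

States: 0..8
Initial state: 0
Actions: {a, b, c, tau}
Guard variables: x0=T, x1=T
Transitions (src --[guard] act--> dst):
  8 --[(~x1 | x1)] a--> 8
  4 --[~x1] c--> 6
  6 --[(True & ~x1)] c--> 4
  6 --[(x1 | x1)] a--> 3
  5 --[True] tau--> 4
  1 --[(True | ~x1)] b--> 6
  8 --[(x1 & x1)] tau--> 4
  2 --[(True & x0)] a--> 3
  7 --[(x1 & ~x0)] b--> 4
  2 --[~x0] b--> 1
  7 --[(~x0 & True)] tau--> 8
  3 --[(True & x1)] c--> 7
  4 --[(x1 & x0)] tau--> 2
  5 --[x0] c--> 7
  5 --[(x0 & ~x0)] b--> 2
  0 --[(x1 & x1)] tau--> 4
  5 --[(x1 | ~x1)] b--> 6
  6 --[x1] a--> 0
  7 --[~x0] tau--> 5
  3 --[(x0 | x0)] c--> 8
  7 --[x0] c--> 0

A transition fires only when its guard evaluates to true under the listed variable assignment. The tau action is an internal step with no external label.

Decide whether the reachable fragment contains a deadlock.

Reachable = {0,2,3,4,7,8}
  0: tau→4  [1 exit(s)]
  2: a→3  [1 exit(s)]
  3: c→7  c→8  [2 exit(s)]
  4: tau→2  [1 exit(s)]
  7: c→0  [1 exit(s)]
  8: a→8  tau→4  [2 exit(s)]

Answer: DEADLOCK-FREE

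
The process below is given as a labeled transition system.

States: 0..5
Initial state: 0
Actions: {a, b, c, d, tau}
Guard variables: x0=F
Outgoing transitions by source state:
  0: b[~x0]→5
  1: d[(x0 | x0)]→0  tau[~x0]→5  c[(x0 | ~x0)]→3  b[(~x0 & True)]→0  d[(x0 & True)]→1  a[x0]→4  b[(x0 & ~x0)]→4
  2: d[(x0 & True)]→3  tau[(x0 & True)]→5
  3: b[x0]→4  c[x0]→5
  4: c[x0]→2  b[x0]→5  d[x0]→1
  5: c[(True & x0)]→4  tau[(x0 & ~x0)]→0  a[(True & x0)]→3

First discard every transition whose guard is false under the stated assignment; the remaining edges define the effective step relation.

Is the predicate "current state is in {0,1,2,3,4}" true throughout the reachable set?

Allowed set {0,1,2,3,4}
Reachable = {0,5}
  0: ✓
  5: outside
reach 5 via b — violates

Answer: INVARIANT VIOLATED at state 5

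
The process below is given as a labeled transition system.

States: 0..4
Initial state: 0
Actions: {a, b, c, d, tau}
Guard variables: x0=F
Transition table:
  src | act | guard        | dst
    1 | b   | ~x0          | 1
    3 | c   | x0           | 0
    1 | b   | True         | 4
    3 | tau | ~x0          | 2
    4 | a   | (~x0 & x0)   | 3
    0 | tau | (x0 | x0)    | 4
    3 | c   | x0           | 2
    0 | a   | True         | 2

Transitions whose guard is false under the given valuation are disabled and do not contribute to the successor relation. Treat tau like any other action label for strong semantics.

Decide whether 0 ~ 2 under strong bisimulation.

Answer: NOT BISIMILAR

Analysis:
Refine partition for ~:
  P[0] = {{0,1,2,3,4}}
  P[1] = {{0},{1},{2,4},{3}}
Fixed point at round 2; 4 class(es).
class of 0: {0}; class of 2: {2,4}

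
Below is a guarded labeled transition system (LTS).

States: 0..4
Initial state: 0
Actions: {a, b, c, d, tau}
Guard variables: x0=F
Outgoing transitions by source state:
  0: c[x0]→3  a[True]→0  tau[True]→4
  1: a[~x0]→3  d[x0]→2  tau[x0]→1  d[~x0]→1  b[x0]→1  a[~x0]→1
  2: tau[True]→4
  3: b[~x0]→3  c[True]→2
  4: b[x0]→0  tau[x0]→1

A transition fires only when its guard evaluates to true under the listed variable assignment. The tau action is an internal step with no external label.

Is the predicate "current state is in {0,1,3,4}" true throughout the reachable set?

Inv-set: {0,1,3,4}
Reachable = {0,4}
  0: ok
  4: ok

Answer: INVARIANT HOLDS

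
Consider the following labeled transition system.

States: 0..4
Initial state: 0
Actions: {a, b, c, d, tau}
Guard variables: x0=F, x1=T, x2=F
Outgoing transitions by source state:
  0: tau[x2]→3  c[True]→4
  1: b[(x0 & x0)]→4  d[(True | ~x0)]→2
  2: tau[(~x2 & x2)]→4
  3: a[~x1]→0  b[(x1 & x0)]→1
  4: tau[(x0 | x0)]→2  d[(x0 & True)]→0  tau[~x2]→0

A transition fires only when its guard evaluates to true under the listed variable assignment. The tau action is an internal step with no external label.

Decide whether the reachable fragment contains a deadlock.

Answer: DEADLOCK-FREE

Trace:
Reach set: {0,4}
  0: c→4  [1 exit(s)]
  4: tau→0  [1 exit(s)]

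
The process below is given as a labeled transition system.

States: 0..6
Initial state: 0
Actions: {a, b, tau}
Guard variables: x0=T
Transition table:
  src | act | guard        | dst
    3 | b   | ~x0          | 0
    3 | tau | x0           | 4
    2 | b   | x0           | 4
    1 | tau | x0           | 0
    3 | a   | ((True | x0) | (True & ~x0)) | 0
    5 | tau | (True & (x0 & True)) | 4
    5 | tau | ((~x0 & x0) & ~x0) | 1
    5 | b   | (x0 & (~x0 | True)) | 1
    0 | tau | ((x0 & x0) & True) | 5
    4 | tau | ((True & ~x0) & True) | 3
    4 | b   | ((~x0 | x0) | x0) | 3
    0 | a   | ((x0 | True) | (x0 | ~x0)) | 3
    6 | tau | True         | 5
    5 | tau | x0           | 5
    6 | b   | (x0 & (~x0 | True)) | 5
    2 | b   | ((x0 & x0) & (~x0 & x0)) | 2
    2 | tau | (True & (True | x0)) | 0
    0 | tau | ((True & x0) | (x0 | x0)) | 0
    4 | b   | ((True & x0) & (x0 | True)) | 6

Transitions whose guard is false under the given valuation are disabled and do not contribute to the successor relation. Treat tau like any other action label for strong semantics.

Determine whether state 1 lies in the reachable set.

15 transition(s) survive guard evaluation.
L0 = {0}
L1 = {3,5}  total {0,3,5}
L2 = {1,4}  total {0,1,3,4,5}
L3 = {6}  total {0,1,3,4,5,6}
Reach set: {0,1,3,4,5,6}
witness 1: tau·b

Answer: REACHABLE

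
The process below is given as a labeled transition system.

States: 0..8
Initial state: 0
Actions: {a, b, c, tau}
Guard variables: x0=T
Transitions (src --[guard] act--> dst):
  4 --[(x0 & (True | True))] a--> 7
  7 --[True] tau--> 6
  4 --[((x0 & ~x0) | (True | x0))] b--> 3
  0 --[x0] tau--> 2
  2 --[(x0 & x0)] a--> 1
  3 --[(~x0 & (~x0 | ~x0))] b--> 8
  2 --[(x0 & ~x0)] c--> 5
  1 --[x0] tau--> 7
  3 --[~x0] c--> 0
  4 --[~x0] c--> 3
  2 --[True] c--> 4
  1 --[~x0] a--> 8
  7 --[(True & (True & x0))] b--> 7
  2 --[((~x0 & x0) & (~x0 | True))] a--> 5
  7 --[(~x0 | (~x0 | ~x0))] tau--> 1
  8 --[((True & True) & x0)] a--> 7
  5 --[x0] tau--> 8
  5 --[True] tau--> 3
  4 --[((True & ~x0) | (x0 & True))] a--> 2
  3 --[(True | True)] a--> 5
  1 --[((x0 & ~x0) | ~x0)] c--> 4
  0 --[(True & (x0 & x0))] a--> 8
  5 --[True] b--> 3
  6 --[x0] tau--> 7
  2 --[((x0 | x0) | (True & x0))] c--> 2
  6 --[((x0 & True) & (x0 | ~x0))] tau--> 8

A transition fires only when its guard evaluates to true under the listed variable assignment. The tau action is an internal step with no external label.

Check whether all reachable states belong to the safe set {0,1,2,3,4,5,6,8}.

Safe = {0,1,2,3,4,5,6,8}
Reachable = {0,1,2,3,4,5,6,7,8}
  0: ok
  1: ok
  2: ok
  3: ok
  4: ok
  5: ok
  6: ok
  7: ✗ unsafe
  8: ok
witness against invariant: a·a → 7

Answer: INVARIANT VIOLATED at state 7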